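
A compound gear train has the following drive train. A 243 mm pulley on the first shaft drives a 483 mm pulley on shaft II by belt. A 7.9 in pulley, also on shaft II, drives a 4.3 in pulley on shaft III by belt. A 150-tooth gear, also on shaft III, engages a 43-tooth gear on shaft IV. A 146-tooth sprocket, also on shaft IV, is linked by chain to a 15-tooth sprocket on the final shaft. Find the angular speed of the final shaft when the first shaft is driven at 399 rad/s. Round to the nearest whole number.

12522 rad/s

belt 483/243 = 1.9877 → 399/1.9877 = 200.74 rad/s
belt 4.3/7.9 = 0.5443 → 200.74/0.5443 = 368.8 rad/s
gear mesh 43/150 = 0.28667 → 368.8/0.28667 = 1286.5 rad/s
chain 15/146 = 0.10274 → 1286.5/0.10274 = 12522 rad/s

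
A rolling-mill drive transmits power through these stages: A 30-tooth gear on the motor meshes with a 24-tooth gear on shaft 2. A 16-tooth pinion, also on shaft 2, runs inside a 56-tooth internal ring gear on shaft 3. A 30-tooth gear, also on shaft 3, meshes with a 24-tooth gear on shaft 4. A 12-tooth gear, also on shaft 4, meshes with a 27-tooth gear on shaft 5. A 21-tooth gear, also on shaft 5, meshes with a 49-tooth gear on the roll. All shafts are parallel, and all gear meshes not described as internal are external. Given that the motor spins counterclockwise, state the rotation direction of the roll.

the motor → shaft 2: external mesh, 1 reversal → CW.
shaft 2 → shaft 3: internal mesh, same direction → CW.
shaft 3 → shaft 4: external mesh, 1 reversal → CCW.
shaft 4 → shaft 5: external mesh, 1 reversal → CW.
shaft 5 → the roll: external mesh, 1 reversal → CCW.
4 reversals in total — an even number — so the roll turns the same way as the motor.

counterclockwise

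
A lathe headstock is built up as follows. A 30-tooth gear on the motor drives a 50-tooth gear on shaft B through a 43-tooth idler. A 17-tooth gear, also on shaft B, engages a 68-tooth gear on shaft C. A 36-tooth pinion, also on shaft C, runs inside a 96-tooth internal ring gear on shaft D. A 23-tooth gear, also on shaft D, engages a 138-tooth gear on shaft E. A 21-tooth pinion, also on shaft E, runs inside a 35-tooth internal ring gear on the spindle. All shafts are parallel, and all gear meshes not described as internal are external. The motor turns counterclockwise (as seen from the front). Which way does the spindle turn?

counterclockwise

the motor → shaft B: driver → idler → driven is 2 external meshes, 2 reversals → CCW.
shaft B → shaft C: external mesh, 1 reversal → CW.
shaft C → shaft D: internal mesh, same direction → CW.
shaft D → shaft E: external mesh, 1 reversal → CCW.
shaft E → the spindle: internal mesh, same direction → CCW.
4 reversals in total — an even number — so the spindle turns the same way as the motor.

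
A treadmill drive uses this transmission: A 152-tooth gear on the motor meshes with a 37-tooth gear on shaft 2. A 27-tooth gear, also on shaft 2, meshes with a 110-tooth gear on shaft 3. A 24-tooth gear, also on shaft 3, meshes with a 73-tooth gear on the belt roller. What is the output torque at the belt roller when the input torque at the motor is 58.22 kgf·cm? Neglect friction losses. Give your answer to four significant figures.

gear mesh 37/152 = 0.24342 → τ = 58.22·0.24342 = 14.172 kgf·cm
gear mesh 110/27 = 4.0741 → τ = 14.172·4.0741 = 57.738 kgf·cm
gear mesh 73/24 = 3.0417 → τ = 57.738·3.0417 = 175.62 kgf·cm

175.6 kgf·cm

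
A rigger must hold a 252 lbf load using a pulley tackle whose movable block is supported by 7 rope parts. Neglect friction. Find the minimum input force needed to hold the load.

Block-and-tackle MA = number of supporting rope parts = 7.
Effort = load / MA = 252 / 7 = 36 lbf.

36 lbf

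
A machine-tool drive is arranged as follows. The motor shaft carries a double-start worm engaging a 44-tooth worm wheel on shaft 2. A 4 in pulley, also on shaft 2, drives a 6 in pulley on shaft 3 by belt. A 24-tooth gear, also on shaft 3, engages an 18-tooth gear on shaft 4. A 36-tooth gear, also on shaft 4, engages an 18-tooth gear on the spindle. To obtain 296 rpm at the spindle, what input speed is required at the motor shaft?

3663 rpm

Overall ratio R = 22 × 1.5 × 0.75 × 0.5 = 12.375.
Required input speed = output speed × R = 296 × 12.375 = 3663 rpm.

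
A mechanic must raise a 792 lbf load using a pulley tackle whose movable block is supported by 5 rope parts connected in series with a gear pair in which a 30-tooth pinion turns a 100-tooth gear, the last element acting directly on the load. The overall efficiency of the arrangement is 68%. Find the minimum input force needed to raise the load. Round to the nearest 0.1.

69.9 lbf

Block-and-tackle MA = number of supporting rope parts = 5.
Gear pair MA = 100/30 = 3.3333.
Combined ideal MA = 5 × 3.3333 = 16.667.
Actual MA = 16.667 × 0.68 = 11.333.
Effort = load / actual MA = 792 / 11.333 = 69.882 lbf.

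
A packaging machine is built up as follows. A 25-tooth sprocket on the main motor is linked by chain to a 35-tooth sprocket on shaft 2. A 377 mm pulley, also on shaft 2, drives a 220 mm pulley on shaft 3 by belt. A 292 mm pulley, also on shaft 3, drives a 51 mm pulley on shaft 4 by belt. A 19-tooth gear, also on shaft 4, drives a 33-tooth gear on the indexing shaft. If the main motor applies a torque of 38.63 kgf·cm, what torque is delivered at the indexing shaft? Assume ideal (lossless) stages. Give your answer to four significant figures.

chain 35/25 = 1.4 → τ = 38.63·1.4 = 54.082 kgf·cm
belt 220/377 = 0.58355 → τ = 54.082·0.58355 = 31.56 kgf·cm
belt 51/292 = 0.17466 → τ = 31.56·0.17466 = 5.5122 kgf·cm
gear mesh 33/19 = 1.7368 → τ = 5.5122·1.7368 = 9.5737 kgf·cm

9.574 kgf·cm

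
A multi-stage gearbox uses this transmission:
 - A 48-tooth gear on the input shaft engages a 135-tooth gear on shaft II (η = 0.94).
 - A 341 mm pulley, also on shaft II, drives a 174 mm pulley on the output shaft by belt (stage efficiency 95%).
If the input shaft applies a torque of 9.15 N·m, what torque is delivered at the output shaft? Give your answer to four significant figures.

11.73 N·m

gear mesh 135/48 = 2.8125 → τ = 9.15·2.8125·0.94 = 24.19 N·m
belt 174/341 = 0.51026 → τ = 24.19·0.51026·0.95 = 11.726 N·m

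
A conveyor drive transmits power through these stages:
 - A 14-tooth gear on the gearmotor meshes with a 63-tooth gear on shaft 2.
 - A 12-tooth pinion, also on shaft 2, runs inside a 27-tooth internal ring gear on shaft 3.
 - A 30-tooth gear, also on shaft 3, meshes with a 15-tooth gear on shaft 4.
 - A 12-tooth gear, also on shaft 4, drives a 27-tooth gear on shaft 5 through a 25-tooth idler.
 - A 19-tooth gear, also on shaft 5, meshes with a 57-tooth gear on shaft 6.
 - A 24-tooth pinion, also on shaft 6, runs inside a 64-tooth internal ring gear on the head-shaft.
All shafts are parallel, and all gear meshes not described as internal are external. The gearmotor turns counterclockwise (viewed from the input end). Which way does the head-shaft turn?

the gearmotor → shaft 2: external mesh, 1 reversal → CW.
shaft 2 → shaft 3: internal mesh, same direction → CW.
shaft 3 → shaft 4: external mesh, 1 reversal → CCW.
shaft 4 → shaft 5: driver → idler → driven is 2 external meshes, 2 reversals → CCW.
shaft 5 → shaft 6: external mesh, 1 reversal → CW.
shaft 6 → the head-shaft: internal mesh, same direction → CW.
5 reversals in total — an odd number — so the head-shaft turns opposite to the gearmotor.

clockwise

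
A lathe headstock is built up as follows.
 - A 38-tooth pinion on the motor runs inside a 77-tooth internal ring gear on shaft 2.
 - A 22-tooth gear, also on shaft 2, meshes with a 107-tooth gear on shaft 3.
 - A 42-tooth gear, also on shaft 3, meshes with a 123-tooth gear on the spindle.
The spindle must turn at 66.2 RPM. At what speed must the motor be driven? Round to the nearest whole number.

Overall ratio R = 2.0263 × 4.8636 × 2.9286 = 28.862.
Required input speed = output speed × R = 66.2 × 28.862 = 1910.7 RPM.

1911 RPM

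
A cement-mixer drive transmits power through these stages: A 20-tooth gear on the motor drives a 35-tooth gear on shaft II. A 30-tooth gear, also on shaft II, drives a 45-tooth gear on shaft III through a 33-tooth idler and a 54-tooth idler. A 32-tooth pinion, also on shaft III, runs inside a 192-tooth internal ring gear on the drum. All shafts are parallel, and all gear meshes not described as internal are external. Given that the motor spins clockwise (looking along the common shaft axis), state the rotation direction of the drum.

the motor → shaft II: external mesh, 1 reversal → CCW.
shaft II → shaft III: driver → idler → idler → driven is 3 external meshes, 3 reversals → CW.
shaft III → the drum: internal mesh, same direction → CW.
4 reversals in total — an even number — so the drum turns the same way as the motor.

clockwise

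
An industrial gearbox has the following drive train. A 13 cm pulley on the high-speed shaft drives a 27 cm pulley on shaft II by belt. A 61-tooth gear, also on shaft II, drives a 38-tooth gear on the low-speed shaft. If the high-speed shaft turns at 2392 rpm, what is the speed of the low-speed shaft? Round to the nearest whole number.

1849 rpm

the high-speed shaft → shaft II (belt, 27/13): 2392 ÷ 2.0769 = 1151.7 rpm
shaft II → the low-speed shaft (gear mesh, 38/61): 1151.7 ÷ 0.62295 = 1848.8 rpm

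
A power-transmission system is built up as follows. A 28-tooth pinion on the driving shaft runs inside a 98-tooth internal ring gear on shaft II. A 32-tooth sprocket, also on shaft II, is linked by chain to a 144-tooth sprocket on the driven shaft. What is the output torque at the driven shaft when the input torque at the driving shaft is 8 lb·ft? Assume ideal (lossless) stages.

internal gear 98/28 = 3.5 → τ = 8·3.5 = 28 lb·ft
chain 144/32 = 4.5 → τ = 28·4.5 = 126 lb·ft

126 lb·ft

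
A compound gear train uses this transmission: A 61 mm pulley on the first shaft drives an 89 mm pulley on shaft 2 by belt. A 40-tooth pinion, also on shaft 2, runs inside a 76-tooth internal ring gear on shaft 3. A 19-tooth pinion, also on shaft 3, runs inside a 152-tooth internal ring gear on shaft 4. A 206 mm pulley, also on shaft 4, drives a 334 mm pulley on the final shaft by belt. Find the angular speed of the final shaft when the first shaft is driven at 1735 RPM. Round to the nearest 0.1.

belt 89/61 = 1.459 → 1735/1.459 = 1189.2 RPM
internal gear 76/40 = 1.9 → 1189.2/1.9 = 625.87 RPM
internal gear 152/19 = 8 → 625.87/8 = 78.234 RPM
belt 334/206 = 1.6214 → 78.234/1.6214 = 48.252 RPM

48.3 RPM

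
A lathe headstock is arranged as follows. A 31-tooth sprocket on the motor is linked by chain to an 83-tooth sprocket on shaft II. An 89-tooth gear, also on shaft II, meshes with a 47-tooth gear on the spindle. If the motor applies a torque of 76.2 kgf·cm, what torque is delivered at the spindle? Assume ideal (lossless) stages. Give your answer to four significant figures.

Chain: ratio = 83/31 = 2.6774; torque at shaft II = 76.2 × 2.6774 = 204.02 kgf·cm.
Gear mesh: ratio = 47/89 = 0.52809; torque at the spindle = 204.02 × 0.52809 = 107.74 kgf·cm.

107.7 kgf·cm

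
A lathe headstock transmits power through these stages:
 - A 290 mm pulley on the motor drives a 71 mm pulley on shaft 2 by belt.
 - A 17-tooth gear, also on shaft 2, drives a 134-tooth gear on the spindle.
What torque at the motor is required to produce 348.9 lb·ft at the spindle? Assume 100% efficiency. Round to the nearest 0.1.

Overall ratio R = 0.24483 × 7.8824 = 1.9298.
Input torque = output torque / R = 348.9 / 1.9298 = 180.79 lb·ft.

180.8 lb·ft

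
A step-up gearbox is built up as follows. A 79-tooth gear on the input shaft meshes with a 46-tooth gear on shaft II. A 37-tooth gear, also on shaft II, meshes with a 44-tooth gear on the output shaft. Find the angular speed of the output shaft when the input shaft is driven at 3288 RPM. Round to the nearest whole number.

the input shaft → shaft II (gear mesh, 46/79): 3288 ÷ 0.58228 = 5646.8 RPM
shaft II → the output shaft (gear mesh, 44/37): 5646.8 ÷ 1.1892 = 4748.4 RPM

4748 RPM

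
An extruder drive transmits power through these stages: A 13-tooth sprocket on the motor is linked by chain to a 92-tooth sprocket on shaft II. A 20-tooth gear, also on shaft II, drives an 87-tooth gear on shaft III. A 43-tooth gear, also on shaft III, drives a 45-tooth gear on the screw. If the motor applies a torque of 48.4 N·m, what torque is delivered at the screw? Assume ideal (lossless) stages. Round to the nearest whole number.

Chain: ratio = 92/13 = 7.0769; torque at shaft II = 48.4 × 7.0769 = 342.52 N·m.
Gear mesh: ratio = 87/20 = 4.35; torque at shaft III = 342.52 × 4.35 = 1490 N·m.
Gear mesh: ratio = 45/43 = 1.0465; torque at the screw = 1490 × 1.0465 = 1559.3 N·m.

1559 N·m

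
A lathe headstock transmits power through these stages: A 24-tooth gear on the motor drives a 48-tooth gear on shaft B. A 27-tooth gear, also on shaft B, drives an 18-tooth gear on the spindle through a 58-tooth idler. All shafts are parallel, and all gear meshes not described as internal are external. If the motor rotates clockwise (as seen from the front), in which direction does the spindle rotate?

the motor → shaft B: external mesh, 1 reversal → CCW.
shaft B → the spindle: driver → idler → driven is 2 external meshes, 2 reversals → CCW.
3 reversals in total — an odd number — so the spindle turns opposite to the motor.

counterclockwise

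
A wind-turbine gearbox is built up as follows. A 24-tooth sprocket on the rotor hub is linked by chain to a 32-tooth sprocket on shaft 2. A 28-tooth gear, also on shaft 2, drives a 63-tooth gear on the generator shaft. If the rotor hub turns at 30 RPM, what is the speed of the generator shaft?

chain 32/24 = 1.3333 → 30/1.3333 = 22.5 RPM
gear mesh 63/28 = 2.25 → 22.5/2.25 = 10 RPM

10 RPM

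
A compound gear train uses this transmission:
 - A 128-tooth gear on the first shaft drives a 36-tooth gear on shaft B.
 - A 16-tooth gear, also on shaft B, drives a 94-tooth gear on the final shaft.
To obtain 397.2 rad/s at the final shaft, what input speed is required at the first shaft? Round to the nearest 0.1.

656.3 rad/s

Overall ratio R = 0.28125 × 5.875 = 1.6523.
Required input speed = output speed × R = 397.2 × 1.6523 = 656.31 rad/s.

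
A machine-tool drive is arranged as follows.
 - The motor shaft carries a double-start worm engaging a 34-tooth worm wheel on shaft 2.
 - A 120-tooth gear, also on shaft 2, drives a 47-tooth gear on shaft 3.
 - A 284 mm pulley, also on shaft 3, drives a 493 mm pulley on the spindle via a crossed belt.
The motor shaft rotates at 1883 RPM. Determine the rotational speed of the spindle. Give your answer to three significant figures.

163 RPM

the motor shaft → shaft 2 (worm, 34/2): 1883 ÷ 17 = 110.76 RPM
shaft 2 → shaft 3 (gear mesh, 47/120): 110.76 ÷ 0.39167 = 282.8 RPM
shaft 3 → the spindle (belt, 493/284): 282.8 ÷ 1.7359 = 162.91 RPM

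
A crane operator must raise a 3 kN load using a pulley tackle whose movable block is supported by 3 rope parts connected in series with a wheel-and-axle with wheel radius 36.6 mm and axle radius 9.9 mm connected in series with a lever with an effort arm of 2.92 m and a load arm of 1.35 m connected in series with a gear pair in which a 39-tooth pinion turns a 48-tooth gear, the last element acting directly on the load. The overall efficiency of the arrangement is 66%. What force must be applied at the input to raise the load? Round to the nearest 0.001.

Block-and-tackle MA = number of supporting rope parts = 3.
Wheel-and-axle MA = R/r = 36.6/9.9 = 3.697.
Lever MA = effort arm / load arm = 2.92/1.35 = 2.163.
Gear pair MA = 48/39 = 1.2308.
Combined ideal MA = 3 × 3.697 × 2.163 × 1.2308 = 29.525.
Actual MA = 29.525 × 0.66 = 19.487.
Effort = load / actual MA = 3 / 19.487 = 0.15395 kN.

0.154 kN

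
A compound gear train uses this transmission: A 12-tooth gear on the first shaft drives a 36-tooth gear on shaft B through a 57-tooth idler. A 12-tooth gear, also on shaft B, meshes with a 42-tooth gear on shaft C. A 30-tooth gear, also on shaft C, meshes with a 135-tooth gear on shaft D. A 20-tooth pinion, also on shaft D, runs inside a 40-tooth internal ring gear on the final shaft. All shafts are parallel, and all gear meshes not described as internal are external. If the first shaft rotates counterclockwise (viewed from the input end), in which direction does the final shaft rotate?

counterclockwise

the first shaft → shaft B: driver → idler → driven is 2 external meshes, 2 reversals → CCW.
shaft B → shaft C: external mesh, 1 reversal → CW.
shaft C → shaft D: external mesh, 1 reversal → CCW.
shaft D → the final shaft: internal mesh, same direction → CCW.
4 reversals in total — an even number — so the final shaft turns the same way as the first shaft.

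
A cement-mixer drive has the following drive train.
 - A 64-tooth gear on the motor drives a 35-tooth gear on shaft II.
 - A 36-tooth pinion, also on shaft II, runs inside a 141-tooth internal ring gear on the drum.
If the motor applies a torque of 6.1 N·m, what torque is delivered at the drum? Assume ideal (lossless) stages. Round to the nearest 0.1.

13.1 N·m

After the gear mesh (35/64): 6.1 × 0.54688 = 3.3359 N·m
After the internal gear (141/36): 3.3359 × 3.9167 = 13.066 N·m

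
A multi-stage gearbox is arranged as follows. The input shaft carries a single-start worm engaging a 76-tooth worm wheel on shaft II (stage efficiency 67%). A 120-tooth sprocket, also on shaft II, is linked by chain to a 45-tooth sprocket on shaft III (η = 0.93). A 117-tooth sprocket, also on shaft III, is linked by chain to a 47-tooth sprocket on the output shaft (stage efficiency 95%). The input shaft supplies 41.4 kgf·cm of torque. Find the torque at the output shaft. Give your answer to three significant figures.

Worm: ratio = 76/1 = 76; torque at shaft II = 41.4 × 76 × 0.67 = 2108.1 kgf·cm.
Chain: ratio = 45/120 = 0.375; torque at shaft III = 2108.1 × 0.375 × 0.93 = 735.2 kgf·cm.
Chain: ratio = 47/117 = 0.40171; torque at the output shaft = 735.2 × 0.40171 × 0.95 = 280.57 kgf·cm.

281 kgf·cm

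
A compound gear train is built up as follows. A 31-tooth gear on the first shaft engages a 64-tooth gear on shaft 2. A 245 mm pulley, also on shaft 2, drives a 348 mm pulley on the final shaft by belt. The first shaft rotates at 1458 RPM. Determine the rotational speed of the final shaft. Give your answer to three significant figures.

497 RPM

the first shaft → shaft 2 (gear mesh, 64/31): 1458 ÷ 2.0645 = 706.22 RPM
shaft 2 → the final shaft (belt, 348/245): 706.22 ÷ 1.4204 = 497.19 RPM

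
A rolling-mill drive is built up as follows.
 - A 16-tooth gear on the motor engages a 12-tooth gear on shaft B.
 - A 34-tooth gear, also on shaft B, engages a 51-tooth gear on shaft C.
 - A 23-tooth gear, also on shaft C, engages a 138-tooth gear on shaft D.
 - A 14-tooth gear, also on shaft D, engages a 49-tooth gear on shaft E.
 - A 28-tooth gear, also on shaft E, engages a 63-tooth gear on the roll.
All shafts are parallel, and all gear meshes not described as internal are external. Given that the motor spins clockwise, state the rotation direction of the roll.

the motor → shaft B: external mesh, 1 reversal → CCW.
shaft B → shaft C: external mesh, 1 reversal → CW.
shaft C → shaft D: external mesh, 1 reversal → CCW.
shaft D → shaft E: external mesh, 1 reversal → CW.
shaft E → the roll: external mesh, 1 reversal → CCW.
5 reversals in total — an odd number — so the roll turns opposite to the motor.

anticlockwise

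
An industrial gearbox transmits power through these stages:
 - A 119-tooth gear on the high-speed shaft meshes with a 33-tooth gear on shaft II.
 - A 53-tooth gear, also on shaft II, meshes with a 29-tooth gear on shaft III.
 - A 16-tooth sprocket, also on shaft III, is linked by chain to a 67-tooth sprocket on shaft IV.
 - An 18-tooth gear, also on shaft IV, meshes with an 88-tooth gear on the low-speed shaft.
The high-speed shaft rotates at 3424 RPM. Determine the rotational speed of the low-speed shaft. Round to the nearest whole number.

1102 RPM

Gear mesh: ratio = 33/119 = 0.27731, so shaft II turns at 3424 / 0.27731 = 12347 RPM.
Gear mesh: ratio = 29/53 = 0.54717, so shaft III turns at 12347 / 0.54717 = 22565 RPM.
Chain: ratio = 67/16 = 4.1875, so shaft IV turns at 22565 / 4.1875 = 5388.8 RPM.
Gear mesh: ratio = 88/18 = 4.8889, so the low-speed shaft turns at 5388.8 / 4.8889 = 1102.2 RPM.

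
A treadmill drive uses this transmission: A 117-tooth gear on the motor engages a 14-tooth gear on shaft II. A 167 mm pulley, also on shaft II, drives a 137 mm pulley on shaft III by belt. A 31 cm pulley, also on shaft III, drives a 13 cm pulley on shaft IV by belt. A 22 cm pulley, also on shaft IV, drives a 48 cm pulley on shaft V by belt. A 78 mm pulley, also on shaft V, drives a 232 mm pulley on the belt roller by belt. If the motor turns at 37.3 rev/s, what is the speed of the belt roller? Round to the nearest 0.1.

the motor → shaft II (gear mesh, 14/117): 37.3 ÷ 0.11966 = 311.72 rev/s
shaft II → shaft III (belt, 137/167): 311.72 ÷ 0.82036 = 379.98 rev/s
shaft III → shaft IV (belt, 13/31): 379.98 ÷ 0.41935 = 906.11 rev/s
shaft IV → shaft V (belt, 48/22): 906.11 ÷ 2.1818 = 415.3 rev/s
shaft V → the belt roller (belt, 232/78): 415.3 ÷ 2.9744 = 139.63 rev/s

139.6 rev/s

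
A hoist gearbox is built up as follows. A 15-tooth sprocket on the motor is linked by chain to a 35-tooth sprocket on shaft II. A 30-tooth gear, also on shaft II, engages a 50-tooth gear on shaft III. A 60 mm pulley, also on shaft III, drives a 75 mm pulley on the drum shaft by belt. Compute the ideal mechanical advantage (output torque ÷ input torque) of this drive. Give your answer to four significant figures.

4.861

Each stage contributes driven/driver: chain 35/15 = 2.3333, gear mesh 50/30 = 1.6667, belt 75/60 = 1.25.
Overall: 2.3333 × 1.6667 × 1.25 = 4.8611.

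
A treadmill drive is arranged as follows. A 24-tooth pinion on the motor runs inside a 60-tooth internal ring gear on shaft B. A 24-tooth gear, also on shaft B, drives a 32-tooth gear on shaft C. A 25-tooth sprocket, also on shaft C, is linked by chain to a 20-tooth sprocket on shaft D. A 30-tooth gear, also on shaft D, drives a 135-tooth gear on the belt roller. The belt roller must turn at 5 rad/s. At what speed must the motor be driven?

60 rad/s

Overall ratio R = 2.5 × 1.3333 × 0.8 × 4.5 = 12.
Required input speed = output speed × R = 5 × 12 = 60 rad/s.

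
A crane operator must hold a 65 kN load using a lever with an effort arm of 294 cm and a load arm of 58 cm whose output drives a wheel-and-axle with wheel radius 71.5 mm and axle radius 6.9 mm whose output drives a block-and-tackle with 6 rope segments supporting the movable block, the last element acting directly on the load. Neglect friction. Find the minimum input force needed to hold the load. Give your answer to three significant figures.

Lever MA = effort arm / load arm = 294/58 = 5.069.
Wheel-and-axle MA = R/r = 71.5/6.9 = 10.362.
Block-and-tackle MA = number of supporting rope parts = 6.
Combined ideal MA = 5.069 × 10.362 × 6 = 315.16.
Effort = load / MA = 65 / 315.16 = 0.20625 kN.

0.206 kN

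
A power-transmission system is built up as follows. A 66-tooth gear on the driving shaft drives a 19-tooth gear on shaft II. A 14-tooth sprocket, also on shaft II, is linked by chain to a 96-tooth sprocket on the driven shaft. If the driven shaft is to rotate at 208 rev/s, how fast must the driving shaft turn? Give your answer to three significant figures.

411 rev/s

Overall ratio R = 0.28788 × 6.8571 = 1.974.
Required input speed = output speed × R = 208 × 1.974 = 410.6 rev/s.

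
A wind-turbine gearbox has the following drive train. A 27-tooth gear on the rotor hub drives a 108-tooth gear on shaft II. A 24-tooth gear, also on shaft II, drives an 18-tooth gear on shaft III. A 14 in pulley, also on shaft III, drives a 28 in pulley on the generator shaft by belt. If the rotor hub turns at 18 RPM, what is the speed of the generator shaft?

3 RPM

Gear mesh: ratio = 108/27 = 4, so shaft II turns at 18 / 4 = 4.5 RPM.
Gear mesh: ratio = 18/24 = 0.75, so shaft III turns at 4.5 / 0.75 = 6 RPM.
Belt: ratio = 28/14 = 2, so the generator shaft turns at 6 / 2 = 3 RPM.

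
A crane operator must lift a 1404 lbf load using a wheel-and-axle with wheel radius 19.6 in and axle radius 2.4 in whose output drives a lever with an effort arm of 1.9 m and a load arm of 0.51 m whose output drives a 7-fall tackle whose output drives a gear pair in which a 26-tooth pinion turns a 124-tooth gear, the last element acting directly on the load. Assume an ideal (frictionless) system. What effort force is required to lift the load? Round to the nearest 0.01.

1.38 lbf

Wheel-and-axle MA = R/r = 19.6/2.4 = 8.1667.
Lever MA = effort arm / load arm = 1.9/0.51 = 3.7255.
Block-and-tackle MA = number of supporting rope parts = 7.
Gear pair MA = 124/26 = 4.7692.
Combined ideal MA = 8.1667 × 3.7255 × 7 × 4.7692 = 1015.7.
Effort = load / MA = 1404 / 1015.7 = 1.3823 lbf.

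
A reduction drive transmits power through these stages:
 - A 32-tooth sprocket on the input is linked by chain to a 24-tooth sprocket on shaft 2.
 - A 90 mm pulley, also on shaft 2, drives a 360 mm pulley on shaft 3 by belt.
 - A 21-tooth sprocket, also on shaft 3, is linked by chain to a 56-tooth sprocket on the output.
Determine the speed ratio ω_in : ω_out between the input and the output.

Each stage contributes driven/driver: chain 24/32 = 0.75, belt 360/90 = 4, chain 56/21 = 2.6667.
Overall: 0.75 × 4 × 2.6667 = 8.

8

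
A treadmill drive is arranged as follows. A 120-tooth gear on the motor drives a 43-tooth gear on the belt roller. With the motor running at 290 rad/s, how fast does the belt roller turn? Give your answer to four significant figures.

gear mesh 43/120 = 0.35833 → 290/0.35833 = 809.3 rad/s

809.3 rad/s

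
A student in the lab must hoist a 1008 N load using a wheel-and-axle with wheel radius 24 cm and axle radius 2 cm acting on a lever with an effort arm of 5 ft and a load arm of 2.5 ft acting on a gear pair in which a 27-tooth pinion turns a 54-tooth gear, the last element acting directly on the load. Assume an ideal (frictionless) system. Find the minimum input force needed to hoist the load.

21 N

Wheel-and-axle MA = R/r = 24/2 = 12.
Lever MA = effort arm / load arm = 5/2.5 = 2.
Gear pair MA = 54/27 = 2.
Combined ideal MA = 12 × 2 × 2 = 48.
Effort = load / MA = 1008 / 48 = 21 N.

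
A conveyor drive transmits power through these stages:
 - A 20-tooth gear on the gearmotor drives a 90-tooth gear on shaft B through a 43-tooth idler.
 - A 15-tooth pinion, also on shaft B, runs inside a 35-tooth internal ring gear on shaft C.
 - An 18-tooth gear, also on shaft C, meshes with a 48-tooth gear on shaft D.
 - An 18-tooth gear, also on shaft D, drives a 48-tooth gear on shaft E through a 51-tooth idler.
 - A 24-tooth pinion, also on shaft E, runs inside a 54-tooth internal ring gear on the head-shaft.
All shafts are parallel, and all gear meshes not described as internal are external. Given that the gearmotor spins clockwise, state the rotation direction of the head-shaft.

counterclockwise

the gearmotor → shaft B: driver → idler → driven is 2 external meshes, 2 reversals → CW.
shaft B → shaft C: internal mesh, same direction → CW.
shaft C → shaft D: external mesh, 1 reversal → CCW.
shaft D → shaft E: driver → idler → driven is 2 external meshes, 2 reversals → CCW.
shaft E → the head-shaft: internal mesh, same direction → CCW.
5 reversals in total — an odd number — so the head-shaft turns opposite to the gearmotor.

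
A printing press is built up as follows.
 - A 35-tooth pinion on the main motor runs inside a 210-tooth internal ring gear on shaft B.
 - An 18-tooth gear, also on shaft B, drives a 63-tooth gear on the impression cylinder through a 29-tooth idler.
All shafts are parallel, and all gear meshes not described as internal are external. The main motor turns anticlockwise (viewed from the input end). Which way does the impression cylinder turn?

anticlockwise

the main motor → shaft B: internal mesh, same direction → CCW.
shaft B → the impression cylinder: driver → idler → driven is 2 external meshes, 2 reversals → CCW.
2 reversals in total — an even number — so the impression cylinder turns the same way as the main motor.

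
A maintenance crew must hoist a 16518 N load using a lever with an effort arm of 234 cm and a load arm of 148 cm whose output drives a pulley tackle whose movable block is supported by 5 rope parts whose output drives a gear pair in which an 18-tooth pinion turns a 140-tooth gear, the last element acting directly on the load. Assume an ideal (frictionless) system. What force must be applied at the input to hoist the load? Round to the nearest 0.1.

268.6 N

Lever MA = effort arm / load arm = 234/148 = 1.5811.
Block-and-tackle MA = number of supporting rope parts = 5.
Gear pair MA = 140/18 = 7.7778.
Combined ideal MA = 1.5811 × 5 × 7.7778 = 61.486.
Effort = load / MA = 16518 / 61.486 = 268.64 N.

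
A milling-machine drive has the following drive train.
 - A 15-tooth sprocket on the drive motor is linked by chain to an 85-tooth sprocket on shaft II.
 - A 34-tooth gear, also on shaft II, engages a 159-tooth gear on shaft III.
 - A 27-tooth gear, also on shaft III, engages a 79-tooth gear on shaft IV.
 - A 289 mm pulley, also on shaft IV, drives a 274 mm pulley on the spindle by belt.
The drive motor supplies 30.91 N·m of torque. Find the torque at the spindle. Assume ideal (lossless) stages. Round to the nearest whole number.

chain 85/15 = 5.6667 → τ = 30.91·5.6667 = 175.16 N·m
gear mesh 159/34 = 4.6765 → τ = 175.16·4.6765 = 819.12 N·m
gear mesh 79/27 = 2.9259 → τ = 819.12·2.9259 = 2396.7 N·m
belt 274/289 = 0.9481 → τ = 2396.7·0.9481 = 2272.3 N·m

2272 N·m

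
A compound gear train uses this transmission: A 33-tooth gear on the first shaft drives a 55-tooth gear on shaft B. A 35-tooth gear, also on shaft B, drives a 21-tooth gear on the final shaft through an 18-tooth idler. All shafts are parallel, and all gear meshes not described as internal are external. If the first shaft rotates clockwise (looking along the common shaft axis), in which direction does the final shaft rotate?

anticlockwise

the first shaft → shaft B: external mesh, 1 reversal → CCW.
shaft B → the final shaft: driver → idler → driven is 2 external meshes, 2 reversals → CCW.
3 reversals in total — an odd number — so the final shaft turns opposite to the first shaft.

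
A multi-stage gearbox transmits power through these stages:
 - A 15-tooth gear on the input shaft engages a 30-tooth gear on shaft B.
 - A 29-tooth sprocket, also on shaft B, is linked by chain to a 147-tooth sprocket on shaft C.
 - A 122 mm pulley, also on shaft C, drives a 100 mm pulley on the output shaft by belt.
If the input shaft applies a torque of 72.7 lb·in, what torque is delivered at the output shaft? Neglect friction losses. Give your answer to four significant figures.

604.1 lb·in

After the gear mesh (30/15): 72.7 × 2 = 145.4 lb·in
After the chain (147/29): 145.4 × 5.069 = 737.03 lb·in
After the belt (100/122): 737.03 × 0.81967 = 604.12 lb·in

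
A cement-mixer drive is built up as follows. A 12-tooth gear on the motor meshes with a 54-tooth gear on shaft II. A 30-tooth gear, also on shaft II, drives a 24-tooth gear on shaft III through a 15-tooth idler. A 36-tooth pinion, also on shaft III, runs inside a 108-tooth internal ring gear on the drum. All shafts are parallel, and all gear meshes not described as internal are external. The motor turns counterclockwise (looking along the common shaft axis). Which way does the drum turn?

the motor → shaft II: external mesh, 1 reversal → CW.
shaft II → shaft III: driver → idler → driven is 2 external meshes, 2 reversals → CW.
shaft III → the drum: internal mesh, same direction → CW.
3 reversals in total — an odd number — so the drum turns opposite to the motor.

clockwise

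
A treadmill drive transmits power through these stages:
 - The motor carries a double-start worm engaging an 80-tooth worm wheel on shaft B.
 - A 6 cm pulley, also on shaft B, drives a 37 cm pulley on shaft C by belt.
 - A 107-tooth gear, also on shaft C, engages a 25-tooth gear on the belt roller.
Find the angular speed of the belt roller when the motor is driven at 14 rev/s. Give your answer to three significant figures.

worm 80/2 = 40 → 14/40 = 0.35 rev/s
belt 37/6 = 6.1667 → 0.35/6.1667 = 0.056757 rev/s
gear mesh 25/107 = 0.23364 → 0.056757/0.23364 = 0.24292 rev/s

0.243 rev/s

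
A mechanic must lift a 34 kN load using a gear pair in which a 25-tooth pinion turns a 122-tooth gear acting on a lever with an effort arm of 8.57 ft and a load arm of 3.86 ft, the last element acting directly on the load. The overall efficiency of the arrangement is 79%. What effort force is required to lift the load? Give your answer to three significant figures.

3.97 kN

Gear pair MA = 122/25 = 4.88.
Lever MA = effort arm / load arm = 8.57/3.86 = 2.2202.
Combined ideal MA = 4.88 × 2.2202 = 10.835.
Actual MA = 10.835 × 0.79 = 8.5593.
Effort = load / actual MA = 34 / 8.5593 = 3.9723 kN.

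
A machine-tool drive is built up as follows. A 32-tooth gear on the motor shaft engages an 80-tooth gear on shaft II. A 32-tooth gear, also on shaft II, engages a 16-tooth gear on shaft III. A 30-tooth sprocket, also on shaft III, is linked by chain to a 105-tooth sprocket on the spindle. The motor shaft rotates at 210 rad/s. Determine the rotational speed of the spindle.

48 rad/s

the motor shaft → shaft II (gear mesh, 80/32): 210 ÷ 2.5 = 84 rad/s
shaft II → shaft III (gear mesh, 16/32): 84 ÷ 0.5 = 168 rad/s
shaft III → the spindle (chain, 105/30): 168 ÷ 3.5 = 48 rad/s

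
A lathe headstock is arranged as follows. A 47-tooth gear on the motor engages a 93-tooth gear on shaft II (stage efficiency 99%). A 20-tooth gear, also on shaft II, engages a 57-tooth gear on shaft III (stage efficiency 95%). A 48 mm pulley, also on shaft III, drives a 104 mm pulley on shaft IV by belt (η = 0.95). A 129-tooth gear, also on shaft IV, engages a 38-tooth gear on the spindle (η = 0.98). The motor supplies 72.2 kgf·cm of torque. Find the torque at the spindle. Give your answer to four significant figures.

Gear mesh: ratio = 93/47 = 1.9787; torque at shaft II = 72.2 × 1.9787 × 0.99 = 141.44 kgf·cm.
Gear mesh: ratio = 57/20 = 2.85; torque at shaft III = 141.44 × 2.85 × 0.95 = 382.94 kgf·cm.
Belt: ratio = 104/48 = 2.1667; torque at shaft IV = 382.94 × 2.1667 × 0.95 = 788.21 kgf·cm.
Gear mesh: ratio = 38/129 = 0.29457; torque at the spindle = 788.21 × 0.29457 × 0.98 = 227.54 kgf·cm.

227.5 kgf·cm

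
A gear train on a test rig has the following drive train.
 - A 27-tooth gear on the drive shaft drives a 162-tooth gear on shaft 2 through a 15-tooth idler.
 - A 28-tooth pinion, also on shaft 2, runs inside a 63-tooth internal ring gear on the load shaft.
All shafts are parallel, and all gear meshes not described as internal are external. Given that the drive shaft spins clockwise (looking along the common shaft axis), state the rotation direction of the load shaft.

the drive shaft → shaft 2: driver → idler → driven is 2 external meshes, 2 reversals → CW.
shaft 2 → the load shaft: internal mesh, same direction → CW.
2 reversals in total — an even number — so the load shaft turns the same way as the drive shaft.

clockwise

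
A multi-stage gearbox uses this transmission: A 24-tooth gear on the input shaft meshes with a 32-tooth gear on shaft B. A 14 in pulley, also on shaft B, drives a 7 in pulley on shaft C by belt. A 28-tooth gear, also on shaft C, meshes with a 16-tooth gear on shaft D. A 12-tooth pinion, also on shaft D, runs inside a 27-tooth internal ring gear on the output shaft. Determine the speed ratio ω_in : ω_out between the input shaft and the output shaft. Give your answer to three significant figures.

Each stage contributes driven/driver: gear mesh 32/24 = 1.3333, belt 7/14 = 0.5, gear mesh 16/28 = 0.57143, internal gear 27/12 = 2.25.
Overall: 1.3333 × 0.5 × 0.57143 × 2.25 = 0.85714.

0.857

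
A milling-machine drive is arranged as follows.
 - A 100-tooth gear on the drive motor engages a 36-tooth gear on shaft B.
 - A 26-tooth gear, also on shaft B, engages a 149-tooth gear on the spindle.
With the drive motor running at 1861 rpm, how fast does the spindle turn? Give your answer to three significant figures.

gear mesh 36/100 = 0.36 → 1861/0.36 = 5169.4 rpm
gear mesh 149/26 = 5.7308 → 5169.4/5.7308 = 902.05 rpm

902 rpm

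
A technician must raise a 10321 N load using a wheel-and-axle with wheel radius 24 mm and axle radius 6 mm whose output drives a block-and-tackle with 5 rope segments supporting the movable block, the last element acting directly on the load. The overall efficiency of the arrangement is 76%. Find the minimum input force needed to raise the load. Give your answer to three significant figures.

679 N

Wheel-and-axle MA = R/r = 24/6 = 4.
Block-and-tackle MA = number of supporting rope parts = 5.
Combined ideal MA = 4 × 5 = 20.
Actual MA = 20 × 0.76 = 15.2.
Effort = load / actual MA = 10321 / 15.2 = 679.01 N.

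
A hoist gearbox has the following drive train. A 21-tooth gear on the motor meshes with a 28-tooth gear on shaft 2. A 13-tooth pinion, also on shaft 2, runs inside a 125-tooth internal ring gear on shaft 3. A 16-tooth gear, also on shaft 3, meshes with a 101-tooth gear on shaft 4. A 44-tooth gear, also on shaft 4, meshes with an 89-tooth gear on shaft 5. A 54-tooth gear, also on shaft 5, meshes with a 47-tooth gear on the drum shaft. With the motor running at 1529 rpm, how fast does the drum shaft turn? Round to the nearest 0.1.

10.7 rpm

Gear mesh: ratio = 28/21 = 1.3333, so shaft 2 turns at 1529 / 1.3333 = 1146.8 rpm.
Internal gear: ratio = 125/13 = 9.6154, so shaft 3 turns at 1146.8 / 9.6154 = 119.26 rpm.
Gear mesh: ratio = 101/16 = 6.3125, so shaft 4 turns at 119.26 / 6.3125 = 18.893 rpm.
Gear mesh: ratio = 89/44 = 2.0227, so shaft 5 turns at 18.893 / 2.0227 = 9.3404 rpm.
Gear mesh: ratio = 47/54 = 0.87037, so the drum shaft turns at 9.3404 / 0.87037 = 10.731 rpm.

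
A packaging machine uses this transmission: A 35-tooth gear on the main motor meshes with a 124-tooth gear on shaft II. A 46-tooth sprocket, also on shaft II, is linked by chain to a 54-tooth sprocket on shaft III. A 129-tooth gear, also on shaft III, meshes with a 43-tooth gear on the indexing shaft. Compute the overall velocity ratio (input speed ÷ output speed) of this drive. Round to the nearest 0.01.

1.39

Each stage contributes driven/driver: gear mesh 124/35 = 3.5429, chain 54/46 = 1.1739, gear mesh 43/129 = 0.33333.
Overall: 3.5429 × 1.1739 × 0.33333 = 1.3863.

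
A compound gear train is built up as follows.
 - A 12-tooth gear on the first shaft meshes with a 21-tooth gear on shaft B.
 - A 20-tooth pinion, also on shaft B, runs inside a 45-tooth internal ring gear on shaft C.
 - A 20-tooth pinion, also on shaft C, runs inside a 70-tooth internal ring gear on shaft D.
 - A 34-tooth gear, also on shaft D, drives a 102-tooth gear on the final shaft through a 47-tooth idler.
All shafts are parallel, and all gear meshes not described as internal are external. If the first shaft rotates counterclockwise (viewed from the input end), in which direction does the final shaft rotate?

clockwise

the first shaft → shaft B: external mesh, 1 reversal → CW.
shaft B → shaft C: internal mesh, same direction → CW.
shaft C → shaft D: internal mesh, same direction → CW.
shaft D → the final shaft: driver → idler → driven is 2 external meshes, 2 reversals → CW.
3 reversals in total — an odd number — so the final shaft turns opposite to the first shaft.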